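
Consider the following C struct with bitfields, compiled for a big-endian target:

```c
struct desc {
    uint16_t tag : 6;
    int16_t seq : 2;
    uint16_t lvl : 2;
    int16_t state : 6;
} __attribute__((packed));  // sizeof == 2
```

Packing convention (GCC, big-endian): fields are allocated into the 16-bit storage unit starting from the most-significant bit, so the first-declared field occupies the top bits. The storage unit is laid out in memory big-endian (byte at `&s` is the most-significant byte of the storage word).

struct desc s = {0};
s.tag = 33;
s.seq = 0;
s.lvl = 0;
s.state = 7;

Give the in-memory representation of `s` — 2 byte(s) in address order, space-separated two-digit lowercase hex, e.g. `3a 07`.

tag (6b) val=33 bits=0x21 at bit 10: 0x8400
seq (2b) val=0 bits=0x0 at bit 8: 0x8400
lvl (2b) val=0 bits=0x0 at bit 6: 0x8400
state (6b) val=7 bits=0x7 at bit 0: 0x8407
word = 0x8407 → big-endian bytes:
  [0]=0x84  [1]=0x07

84 07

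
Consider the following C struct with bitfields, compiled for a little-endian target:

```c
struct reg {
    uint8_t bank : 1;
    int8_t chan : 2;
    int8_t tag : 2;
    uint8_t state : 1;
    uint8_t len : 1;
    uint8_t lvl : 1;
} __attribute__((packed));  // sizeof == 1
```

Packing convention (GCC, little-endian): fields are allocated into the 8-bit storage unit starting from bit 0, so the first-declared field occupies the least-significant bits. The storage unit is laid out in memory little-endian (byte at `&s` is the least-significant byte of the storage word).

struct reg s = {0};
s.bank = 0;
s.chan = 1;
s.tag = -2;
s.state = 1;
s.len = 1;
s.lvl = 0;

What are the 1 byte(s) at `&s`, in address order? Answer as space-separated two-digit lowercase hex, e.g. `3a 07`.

[0+:1] bank=0 & 0x1 = 0x0; word=0x00
[1+:2] chan=1 & 0x3 = 0x1; word=0x02
[3+:2] tag=-2 & 0x3 = 0x2; word=0x12
[5+:1] state=1 & 0x1 = 0x1; word=0x32
[6+:1] len=1 & 0x1 = 0x1; word=0x72
[7+:1] lvl=0 & 0x1 = 0x0; word=0x72
word = 0x72 → little-endian bytes:
  [0]=0x72

72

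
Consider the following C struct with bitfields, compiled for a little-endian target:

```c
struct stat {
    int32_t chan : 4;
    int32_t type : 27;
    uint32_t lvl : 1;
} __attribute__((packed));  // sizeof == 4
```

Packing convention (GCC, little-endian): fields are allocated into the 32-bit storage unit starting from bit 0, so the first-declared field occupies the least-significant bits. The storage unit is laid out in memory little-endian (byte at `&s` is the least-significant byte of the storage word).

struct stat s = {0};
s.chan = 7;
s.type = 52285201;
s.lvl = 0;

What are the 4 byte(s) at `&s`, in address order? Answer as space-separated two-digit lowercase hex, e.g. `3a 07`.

17 f1 dc 31

[0+:4] chan=7 & 0xf = 0x7; word=0x00000007
[4+:27] type=52285201 & 0x7ffffff = 0x31dcf11; word=0x31dcf117
[31+:1] lvl=0 & 0x1 = 0x0; word=0x31dcf117
word = 0x31dcf117 → little-endian bytes:
  [0]=0x17  [1]=0xf1  [2]=0xdc  [3]=0x31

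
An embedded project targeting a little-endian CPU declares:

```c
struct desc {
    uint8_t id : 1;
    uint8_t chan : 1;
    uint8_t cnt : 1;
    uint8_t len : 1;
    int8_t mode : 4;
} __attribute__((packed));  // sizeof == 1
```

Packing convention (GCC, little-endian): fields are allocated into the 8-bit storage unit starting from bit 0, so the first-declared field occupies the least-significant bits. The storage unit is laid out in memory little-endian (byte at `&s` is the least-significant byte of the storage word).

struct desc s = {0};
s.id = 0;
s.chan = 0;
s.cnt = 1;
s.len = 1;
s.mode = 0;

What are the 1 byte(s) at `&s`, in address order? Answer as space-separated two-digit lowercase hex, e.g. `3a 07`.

id:1 = 0 → 0x0 << 0 → word 0x00
chan:1 = 0 → 0x0 << 1 → word 0x00
cnt:1 = 1 → 0x1 << 2 → word 0x04
len:1 = 1 → 0x1 << 3 → word 0x0c
mode:4 = 0 → 0x0 << 4 → word 0x0c
word = 0x0c → little-endian bytes:
  [0]=0x0c

0c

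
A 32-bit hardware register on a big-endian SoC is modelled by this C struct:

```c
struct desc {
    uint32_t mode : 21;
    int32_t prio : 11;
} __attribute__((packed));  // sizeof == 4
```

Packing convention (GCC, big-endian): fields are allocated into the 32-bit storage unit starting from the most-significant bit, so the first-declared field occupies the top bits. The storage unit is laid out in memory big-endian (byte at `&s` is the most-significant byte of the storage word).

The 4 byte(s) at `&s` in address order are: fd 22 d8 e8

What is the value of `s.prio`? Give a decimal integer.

[0]=0xfd [1]=0x22 [2]=0xd8 [3]=0xe8 (big-endian) → word 0xfd22d8e8
mode:21 @ bit 11 → (0xfd22d8e8>>11)&0x1fffff = 0x1fa45b
prio:11 @ bit 0 → (0xfd22d8e8>>0)&0x7ff = 0xe8  ←
prio signed 11b, MSB=0: value = 232

232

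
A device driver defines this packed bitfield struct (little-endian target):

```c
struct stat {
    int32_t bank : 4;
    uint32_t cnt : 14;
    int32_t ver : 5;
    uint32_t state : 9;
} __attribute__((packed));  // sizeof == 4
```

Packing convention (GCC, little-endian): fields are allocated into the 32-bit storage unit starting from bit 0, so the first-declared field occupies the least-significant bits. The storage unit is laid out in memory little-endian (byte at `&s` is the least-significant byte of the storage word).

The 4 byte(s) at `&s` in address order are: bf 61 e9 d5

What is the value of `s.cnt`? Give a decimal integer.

[0]=0xbf [1]=0x61 [2]=0xe9 [3]=0xd5 (little-endian) → word 0xd5e961bf
bank [0+:4] = (word>>0) & 0xf = 15
cnt [4+:14] = (word>>4) & 0x3fff = 5659  ←
ver [18+:5] = (word>>18) & 0x1f = 26
state [23+:9] = (word>>23) & 0x1ff = 427

5659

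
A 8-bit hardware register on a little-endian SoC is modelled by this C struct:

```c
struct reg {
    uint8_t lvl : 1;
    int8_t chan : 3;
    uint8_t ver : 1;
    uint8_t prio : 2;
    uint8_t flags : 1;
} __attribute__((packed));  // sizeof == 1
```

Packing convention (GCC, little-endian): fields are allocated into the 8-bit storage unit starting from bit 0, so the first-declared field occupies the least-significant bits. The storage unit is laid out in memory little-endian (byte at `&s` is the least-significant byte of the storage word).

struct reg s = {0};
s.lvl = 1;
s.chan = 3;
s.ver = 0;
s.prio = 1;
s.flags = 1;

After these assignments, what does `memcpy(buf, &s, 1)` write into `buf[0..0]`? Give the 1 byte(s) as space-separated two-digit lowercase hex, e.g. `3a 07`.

lvl:1 = 1 → 0x1 << 0 → word 0x01
chan:3 = 3 → 0x3 << 1 → word 0x07
ver:1 = 0 → 0x0 << 4 → word 0x07
prio:2 = 1 → 0x1 << 5 → word 0x27
flags:1 = 1 → 0x1 << 7 → word 0xa7
word = 0xa7 → little-endian bytes:
  [0]=0xa7

a7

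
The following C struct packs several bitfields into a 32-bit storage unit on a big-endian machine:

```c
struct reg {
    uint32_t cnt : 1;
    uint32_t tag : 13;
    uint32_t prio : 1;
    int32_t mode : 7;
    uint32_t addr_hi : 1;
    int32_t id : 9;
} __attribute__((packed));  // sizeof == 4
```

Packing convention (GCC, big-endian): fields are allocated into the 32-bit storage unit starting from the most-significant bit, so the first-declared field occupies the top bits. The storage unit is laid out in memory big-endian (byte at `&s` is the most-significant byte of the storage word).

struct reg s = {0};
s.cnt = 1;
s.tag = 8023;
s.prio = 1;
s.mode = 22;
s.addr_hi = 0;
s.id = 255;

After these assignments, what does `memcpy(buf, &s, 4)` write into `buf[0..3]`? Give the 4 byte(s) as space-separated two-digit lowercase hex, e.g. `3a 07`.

fd 5e 58 ff

cnt (1b) val=1 bits=0x1 at bit 31: 0x80000000
tag (13b) val=8023 bits=0x1f57 at bit 18: 0xfd5c0000
prio (1b) val=1 bits=0x1 at bit 17: 0xfd5e0000
mode (7b) val=22 bits=0x16 at bit 10: 0xfd5e5800
addr_hi (1b) val=0 bits=0x0 at bit 9: 0xfd5e5800
id (9b) val=255 bits=0xff at bit 0: 0xfd5e58ff
word = 0xfd5e58ff → big-endian bytes:
  [0]=0xfd  [1]=0x5e  [2]=0x58  [3]=0xff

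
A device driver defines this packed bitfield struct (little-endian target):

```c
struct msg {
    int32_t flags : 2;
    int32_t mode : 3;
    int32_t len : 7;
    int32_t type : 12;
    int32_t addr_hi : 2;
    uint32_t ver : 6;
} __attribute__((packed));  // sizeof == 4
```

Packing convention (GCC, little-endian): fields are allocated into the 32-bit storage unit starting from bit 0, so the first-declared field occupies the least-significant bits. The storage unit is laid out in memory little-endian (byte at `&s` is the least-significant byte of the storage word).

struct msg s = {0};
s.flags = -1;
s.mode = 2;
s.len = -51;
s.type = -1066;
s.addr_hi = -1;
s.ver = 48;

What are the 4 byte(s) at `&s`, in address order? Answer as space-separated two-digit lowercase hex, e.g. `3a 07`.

flags:2 = -1 → 0x3 << 0 → word 0x00000003
mode:3 = 2 → 0x2 << 2 → word 0x0000000b
len:7 = -51 → 0x4d << 5 → word 0x000009ab
type:12 = -1066 → 0xbd6 << 12 → word 0x00bd69ab
addr_hi:2 = -1 → 0x3 << 24 → word 0x03bd69ab
ver:6 = 48 → 0x30 << 26 → word 0xc3bd69ab
word = 0xc3bd69ab → little-endian bytes:
  [0]=0xab  [1]=0x69  [2]=0xbd  [3]=0xc3

ab 69 bd c3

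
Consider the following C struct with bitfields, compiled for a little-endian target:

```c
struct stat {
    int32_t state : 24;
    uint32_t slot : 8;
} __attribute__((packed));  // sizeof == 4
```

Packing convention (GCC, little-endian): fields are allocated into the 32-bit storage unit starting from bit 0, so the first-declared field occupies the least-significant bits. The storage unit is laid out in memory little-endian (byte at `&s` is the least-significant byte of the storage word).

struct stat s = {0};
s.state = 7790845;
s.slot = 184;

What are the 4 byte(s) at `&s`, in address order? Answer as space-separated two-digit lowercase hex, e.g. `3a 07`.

fd e0 76 b8

[0+:24] state=7790845 & 0xffffff = 0x76e0fd; word=0x0076e0fd
[24+:8] slot=184 & 0xff = 0xb8; word=0xb876e0fd
word = 0xb876e0fd → little-endian bytes:
  [0]=0xfd  [1]=0xe0  [2]=0x76  [3]=0xb8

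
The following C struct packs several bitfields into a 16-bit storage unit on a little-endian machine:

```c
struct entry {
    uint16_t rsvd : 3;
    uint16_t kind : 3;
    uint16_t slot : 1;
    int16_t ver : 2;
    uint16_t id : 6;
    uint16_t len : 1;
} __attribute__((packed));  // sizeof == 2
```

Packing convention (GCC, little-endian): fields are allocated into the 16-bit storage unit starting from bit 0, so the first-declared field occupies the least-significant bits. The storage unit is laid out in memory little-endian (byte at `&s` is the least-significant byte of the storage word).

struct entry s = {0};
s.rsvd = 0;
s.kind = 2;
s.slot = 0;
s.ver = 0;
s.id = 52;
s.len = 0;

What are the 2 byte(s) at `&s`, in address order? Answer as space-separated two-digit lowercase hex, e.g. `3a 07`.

10 68

[0+:3] rsvd=0 & 0x7 = 0x0; word=0x0000
[3+:3] kind=2 & 0x7 = 0x2; word=0x0010
[6+:1] slot=0 & 0x1 = 0x0; word=0x0010
[7+:2] ver=0 & 0x3 = 0x0; word=0x0010
[9+:6] id=52 & 0x3f = 0x34; word=0x6810
[15+:1] len=0 & 0x1 = 0x0; word=0x6810
word = 0x6810 → little-endian bytes:
  [0]=0x10  [1]=0x68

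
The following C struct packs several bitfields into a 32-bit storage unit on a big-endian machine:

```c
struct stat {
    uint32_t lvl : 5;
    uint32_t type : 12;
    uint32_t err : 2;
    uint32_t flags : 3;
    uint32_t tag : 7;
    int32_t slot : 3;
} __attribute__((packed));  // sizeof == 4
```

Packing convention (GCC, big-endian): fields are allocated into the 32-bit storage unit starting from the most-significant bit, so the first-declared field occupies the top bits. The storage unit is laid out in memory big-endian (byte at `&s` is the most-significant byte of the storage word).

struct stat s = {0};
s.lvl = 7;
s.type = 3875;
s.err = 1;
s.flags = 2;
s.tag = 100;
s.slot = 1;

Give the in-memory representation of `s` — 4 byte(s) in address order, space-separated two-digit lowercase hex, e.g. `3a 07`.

3f 91 ab 21

lvl:5 = 7 → 0x7 << 27 → word 0x38000000
type:12 = 3875 → 0xf23 << 15 → word 0x3f918000
err:2 = 1 → 0x1 << 13 → word 0x3f91a000
flags:3 = 2 → 0x2 << 10 → word 0x3f91a800
tag:7 = 100 → 0x64 << 3 → word 0x3f91ab20
slot:3 = 1 → 0x1 << 0 → word 0x3f91ab21
word = 0x3f91ab21 → big-endian bytes:
  [0]=0x3f  [1]=0x91  [2]=0xab  [3]=0x21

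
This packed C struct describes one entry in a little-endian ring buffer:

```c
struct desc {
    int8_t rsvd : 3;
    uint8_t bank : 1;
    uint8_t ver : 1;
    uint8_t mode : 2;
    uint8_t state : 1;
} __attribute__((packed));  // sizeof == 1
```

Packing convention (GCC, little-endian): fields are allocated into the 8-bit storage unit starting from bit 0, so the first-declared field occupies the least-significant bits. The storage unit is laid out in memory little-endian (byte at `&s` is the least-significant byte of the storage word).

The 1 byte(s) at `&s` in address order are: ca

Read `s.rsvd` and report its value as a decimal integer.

2

[0]=0xca (little-endian) → word 0xca
rsvd:3 @ bit 0 → (0xca>>0)&0x7 = 0x2  ←
bank:1 @ bit 3 → (0xca>>3)&0x1 = 0x1
ver:1 @ bit 4 → (0xca>>4)&0x1 = 0x0
mode:2 @ bit 5 → (0xca>>5)&0x3 = 0x2
state:1 @ bit 7 → (0xca>>7)&0x1 = 0x1
rsvd signed 3b, MSB=0: value = 2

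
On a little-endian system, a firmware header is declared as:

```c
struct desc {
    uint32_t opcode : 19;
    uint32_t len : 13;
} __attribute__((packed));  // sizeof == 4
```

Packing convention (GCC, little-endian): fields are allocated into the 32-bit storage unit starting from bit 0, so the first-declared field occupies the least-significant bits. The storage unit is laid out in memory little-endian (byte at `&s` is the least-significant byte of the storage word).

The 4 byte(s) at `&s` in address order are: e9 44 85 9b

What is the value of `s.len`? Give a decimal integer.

[0]=0xe9 [1]=0x44 [2]=0x85 [3]=0x9b (little-endian) → word 0x9b8544e9
opcode:19 @ bit 0 → (0x9b8544e9>>0)&0x7ffff = 0x544e9
len:13 @ bit 19 → (0x9b8544e9>>19)&0x1fff = 0x1370  ←

4976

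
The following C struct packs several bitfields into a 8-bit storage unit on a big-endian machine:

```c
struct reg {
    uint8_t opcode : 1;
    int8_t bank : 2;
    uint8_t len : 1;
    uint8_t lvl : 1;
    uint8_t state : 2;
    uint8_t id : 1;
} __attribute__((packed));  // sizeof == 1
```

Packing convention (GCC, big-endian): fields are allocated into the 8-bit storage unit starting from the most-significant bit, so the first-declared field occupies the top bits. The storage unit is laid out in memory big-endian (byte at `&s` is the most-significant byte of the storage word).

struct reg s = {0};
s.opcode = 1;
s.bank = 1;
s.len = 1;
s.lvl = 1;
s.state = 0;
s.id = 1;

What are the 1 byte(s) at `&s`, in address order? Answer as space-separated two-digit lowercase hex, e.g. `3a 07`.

b9

opcode:1 = 1 → 0x1 << 7 → word 0x80
bank:2 = 1 → 0x1 << 5 → word 0xa0
len:1 = 1 → 0x1 << 4 → word 0xb0
lvl:1 = 1 → 0x1 << 3 → word 0xb8
state:2 = 0 → 0x0 << 1 → word 0xb8
id:1 = 1 → 0x1 << 0 → word 0xb9
word = 0xb9 → big-endian bytes:
  [0]=0xb9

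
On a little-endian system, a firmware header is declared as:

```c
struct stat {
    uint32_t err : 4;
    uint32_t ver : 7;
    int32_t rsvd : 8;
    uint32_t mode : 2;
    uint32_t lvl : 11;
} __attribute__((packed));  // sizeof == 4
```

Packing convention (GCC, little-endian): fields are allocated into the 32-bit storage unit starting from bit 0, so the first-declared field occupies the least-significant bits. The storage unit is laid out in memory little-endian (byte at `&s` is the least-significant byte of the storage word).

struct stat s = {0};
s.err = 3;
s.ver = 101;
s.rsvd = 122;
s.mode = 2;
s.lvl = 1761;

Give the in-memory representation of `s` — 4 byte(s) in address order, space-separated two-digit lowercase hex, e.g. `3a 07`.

[0+:4] err=3 & 0xf = 0x3; word=0x00000003
[4+:7] ver=101 & 0x7f = 0x65; word=0x00000653
[11+:8] rsvd=122 & 0xff = 0x7a; word=0x0003d653
[19+:2] mode=2 & 0x3 = 0x2; word=0x0013d653
[21+:11] lvl=1761 & 0x7ff = 0x6e1; word=0xdc33d653
word = 0xdc33d653 → little-endian bytes:
  [0]=0x53  [1]=0xd6  [2]=0x33  [3]=0xdc

53 d6 33 dc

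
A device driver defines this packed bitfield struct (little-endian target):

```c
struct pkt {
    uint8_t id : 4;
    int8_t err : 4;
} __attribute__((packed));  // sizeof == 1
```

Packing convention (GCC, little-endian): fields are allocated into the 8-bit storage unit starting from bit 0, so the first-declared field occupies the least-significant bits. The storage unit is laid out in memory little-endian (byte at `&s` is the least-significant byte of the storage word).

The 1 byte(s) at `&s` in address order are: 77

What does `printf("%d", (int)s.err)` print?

7

[0]=0x77 (little-endian) → word 0x77
id [0+:4] = (word>>0) & 0xf = 7
err [4+:4] = (word>>4) & 0xf = 7  ←
err signed 4b, MSB=0: value = 7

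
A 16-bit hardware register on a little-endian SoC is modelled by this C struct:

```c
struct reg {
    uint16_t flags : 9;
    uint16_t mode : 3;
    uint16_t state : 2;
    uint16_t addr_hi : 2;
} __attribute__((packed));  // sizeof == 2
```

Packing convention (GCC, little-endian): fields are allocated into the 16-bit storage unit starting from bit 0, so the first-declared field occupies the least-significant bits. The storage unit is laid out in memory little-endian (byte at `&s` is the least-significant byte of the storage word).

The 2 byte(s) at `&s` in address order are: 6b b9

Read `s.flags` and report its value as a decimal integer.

[0]=0x6b [1]=0xb9 (little-endian) → word 0xb96b
flags [0+:9] = (word>>0) & 0x1ff = 363  ←
mode [9+:3] = (word>>9) & 0x7 = 4
state [12+:2] = (word>>12) & 0x3 = 3
addr_hi [14+:2] = (word>>14) & 0x3 = 2

363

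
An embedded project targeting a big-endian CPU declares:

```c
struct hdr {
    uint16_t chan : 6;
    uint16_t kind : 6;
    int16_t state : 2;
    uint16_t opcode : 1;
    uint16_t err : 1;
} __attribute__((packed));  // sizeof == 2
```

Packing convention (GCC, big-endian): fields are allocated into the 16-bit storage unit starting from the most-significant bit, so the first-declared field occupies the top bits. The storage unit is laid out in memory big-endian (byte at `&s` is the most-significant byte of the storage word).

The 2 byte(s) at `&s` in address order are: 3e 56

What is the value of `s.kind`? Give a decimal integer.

37

[0]=0x3e [1]=0x56 (big-endian) → word 0x3e56
chan:6 @ bit 10 → (0x3e56>>10)&0x3f = 0xf
kind:6 @ bit 4 → (0x3e56>>4)&0x3f = 0x25  ←
state:2 @ bit 2 → (0x3e56>>2)&0x3 = 0x1
opcode:1 @ bit 1 → (0x3e56>>1)&0x1 = 0x1
err:1 @ bit 0 → (0x3e56>>0)&0x1 = 0x0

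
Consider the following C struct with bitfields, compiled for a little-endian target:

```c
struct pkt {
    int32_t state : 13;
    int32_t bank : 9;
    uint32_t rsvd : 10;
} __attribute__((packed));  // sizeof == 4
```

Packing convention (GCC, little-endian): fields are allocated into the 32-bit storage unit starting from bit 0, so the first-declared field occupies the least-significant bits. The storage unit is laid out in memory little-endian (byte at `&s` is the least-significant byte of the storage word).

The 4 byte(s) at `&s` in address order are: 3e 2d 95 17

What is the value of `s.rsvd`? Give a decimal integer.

[0]=0x3e [1]=0x2d [2]=0x95 [3]=0x17 (little-endian) → word 0x17952d3e
state [0+:13] = (word>>0) & 0x1fff = 3390
bank [13+:9] = (word>>13) & 0x1ff = 169
rsvd [22+:10] = (word>>22) & 0x3ff = 94  ←

94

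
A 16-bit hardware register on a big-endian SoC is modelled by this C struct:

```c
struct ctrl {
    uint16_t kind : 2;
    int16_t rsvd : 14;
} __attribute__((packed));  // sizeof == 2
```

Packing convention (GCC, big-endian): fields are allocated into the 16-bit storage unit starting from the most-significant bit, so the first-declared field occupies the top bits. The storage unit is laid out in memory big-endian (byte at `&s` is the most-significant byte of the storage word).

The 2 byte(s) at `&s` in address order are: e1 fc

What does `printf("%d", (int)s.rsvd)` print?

-7684

[0]=0xe1 [1]=0xfc (big-endian) → word 0xe1fc
kind [14+:2] = (word>>14) & 0x3 = 3
rsvd [0+:14] = (word>>0) & 0x3fff = 8700  ←
rsvd signed 14b, MSB=1: 8700 - 16384 = -7684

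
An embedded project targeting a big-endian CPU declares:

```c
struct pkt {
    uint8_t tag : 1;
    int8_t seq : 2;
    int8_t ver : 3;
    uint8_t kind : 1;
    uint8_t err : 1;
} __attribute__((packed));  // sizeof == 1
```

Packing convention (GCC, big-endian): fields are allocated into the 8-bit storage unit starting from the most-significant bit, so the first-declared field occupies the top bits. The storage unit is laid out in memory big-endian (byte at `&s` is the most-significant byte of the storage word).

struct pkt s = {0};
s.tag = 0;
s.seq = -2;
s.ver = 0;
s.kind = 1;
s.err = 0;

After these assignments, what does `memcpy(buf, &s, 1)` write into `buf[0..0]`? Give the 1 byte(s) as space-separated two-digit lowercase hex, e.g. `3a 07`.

[7+:1] tag=0 & 0x1 = 0x0; word=0x00
[5+:2] seq=-2 & 0x3 = 0x2; word=0x40
[2+:3] ver=0 & 0x7 = 0x0; word=0x40
[1+:1] kind=1 & 0x1 = 0x1; word=0x42
[0+:1] err=0 & 0x1 = 0x0; word=0x42
word = 0x42 → big-endian bytes:
  [0]=0x42

42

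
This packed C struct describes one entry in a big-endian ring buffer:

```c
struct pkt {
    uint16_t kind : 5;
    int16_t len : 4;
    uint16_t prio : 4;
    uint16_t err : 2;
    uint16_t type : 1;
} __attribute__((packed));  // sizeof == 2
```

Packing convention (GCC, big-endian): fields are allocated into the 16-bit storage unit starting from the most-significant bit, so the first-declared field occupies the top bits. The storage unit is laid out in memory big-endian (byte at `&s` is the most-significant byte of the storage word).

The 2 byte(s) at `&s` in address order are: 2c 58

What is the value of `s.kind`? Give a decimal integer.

[0]=0x2c [1]=0x58 (big-endian) → word 0x2c58
kind [11+:5] = (word>>11) & 0x1f = 5  ←
len [7+:4] = (word>>7) & 0xf = 8
prio [3+:4] = (word>>3) & 0xf = 11
err [1+:2] = (word>>1) & 0x3 = 0
type [0+:1] = (word>>0) & 0x1 = 0

5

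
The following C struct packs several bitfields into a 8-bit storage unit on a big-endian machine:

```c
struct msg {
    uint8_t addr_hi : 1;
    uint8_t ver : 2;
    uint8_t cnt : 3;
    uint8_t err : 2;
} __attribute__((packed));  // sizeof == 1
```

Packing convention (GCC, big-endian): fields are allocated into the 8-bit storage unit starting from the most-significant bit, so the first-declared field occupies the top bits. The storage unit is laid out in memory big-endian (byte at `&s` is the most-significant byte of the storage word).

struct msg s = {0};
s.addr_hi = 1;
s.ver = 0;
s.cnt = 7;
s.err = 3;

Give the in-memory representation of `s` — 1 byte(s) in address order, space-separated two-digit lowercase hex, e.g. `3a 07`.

addr_hi (1b) val=1 bits=0x1 at bit 7: 0x80
ver (2b) val=0 bits=0x0 at bit 5: 0x80
cnt (3b) val=7 bits=0x7 at bit 2: 0x9c
err (2b) val=3 bits=0x3 at bit 0: 0x9f
word = 0x9f → big-endian bytes:
  [0]=0x9f

9f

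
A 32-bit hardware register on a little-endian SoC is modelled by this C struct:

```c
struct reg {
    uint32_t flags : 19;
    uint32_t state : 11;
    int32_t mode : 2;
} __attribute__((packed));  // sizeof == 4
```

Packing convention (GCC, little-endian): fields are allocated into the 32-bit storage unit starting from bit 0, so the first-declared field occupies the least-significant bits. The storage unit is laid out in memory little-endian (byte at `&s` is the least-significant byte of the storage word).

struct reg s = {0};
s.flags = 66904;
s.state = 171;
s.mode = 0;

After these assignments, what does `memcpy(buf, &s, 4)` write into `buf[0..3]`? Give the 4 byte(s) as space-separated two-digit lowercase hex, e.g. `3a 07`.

58 05 59 05

flags:19 = 66904 → 0x10558 << 0 → word 0x00010558
state:11 = 171 → 0xab << 19 → word 0x05590558
mode:2 = 0 → 0x0 << 30 → word 0x05590558
word = 0x05590558 → little-endian bytes:
  [0]=0x58  [1]=0x05  [2]=0x59  [3]=0x05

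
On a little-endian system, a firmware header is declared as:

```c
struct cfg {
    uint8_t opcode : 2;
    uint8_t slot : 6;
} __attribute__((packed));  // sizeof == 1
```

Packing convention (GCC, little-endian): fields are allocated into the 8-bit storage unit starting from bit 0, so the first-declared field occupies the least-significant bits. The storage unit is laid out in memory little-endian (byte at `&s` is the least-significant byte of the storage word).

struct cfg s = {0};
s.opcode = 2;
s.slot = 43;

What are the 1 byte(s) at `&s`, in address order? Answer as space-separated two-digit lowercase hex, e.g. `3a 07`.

ae

[0+:2] opcode=2 & 0x3 = 0x2; word=0x02
[2+:6] slot=43 & 0x3f = 0x2b; word=0xae
word = 0xae → little-endian bytes:
  [0]=0xae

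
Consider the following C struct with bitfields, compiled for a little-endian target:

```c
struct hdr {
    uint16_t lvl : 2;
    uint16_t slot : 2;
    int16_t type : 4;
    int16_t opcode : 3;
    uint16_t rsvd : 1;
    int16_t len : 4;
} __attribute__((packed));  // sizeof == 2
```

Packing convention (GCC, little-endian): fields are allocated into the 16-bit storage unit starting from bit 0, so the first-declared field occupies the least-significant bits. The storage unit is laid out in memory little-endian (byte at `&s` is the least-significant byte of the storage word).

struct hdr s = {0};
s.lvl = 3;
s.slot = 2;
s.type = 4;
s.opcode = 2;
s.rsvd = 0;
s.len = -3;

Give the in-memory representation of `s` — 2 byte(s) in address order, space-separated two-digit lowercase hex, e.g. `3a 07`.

lvl:2 = 3 → 0x3 << 0 → word 0x0003
slot:2 = 2 → 0x2 << 2 → word 0x000b
type:4 = 4 → 0x4 << 4 → word 0x004b
opcode:3 = 2 → 0x2 << 8 → word 0x024b
rsvd:1 = 0 → 0x0 << 11 → word 0x024b
len:4 = -3 → 0xd << 12 → word 0xd24b
word = 0xd24b → little-endian bytes:
  [0]=0x4b  [1]=0xd2

4b d2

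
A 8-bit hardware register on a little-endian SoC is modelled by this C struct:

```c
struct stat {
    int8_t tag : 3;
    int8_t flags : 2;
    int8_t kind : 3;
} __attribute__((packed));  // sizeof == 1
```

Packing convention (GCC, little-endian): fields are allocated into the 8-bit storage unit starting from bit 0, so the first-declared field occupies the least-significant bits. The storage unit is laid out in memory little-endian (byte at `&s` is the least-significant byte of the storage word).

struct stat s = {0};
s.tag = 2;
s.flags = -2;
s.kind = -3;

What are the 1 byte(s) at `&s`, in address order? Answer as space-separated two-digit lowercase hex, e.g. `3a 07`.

tag (3b) val=2 bits=0x2 at bit 0: 0x02
flags (2b) val=-2 bits=0x2 at bit 3: 0x12
kind (3b) val=-3 bits=0x5 at bit 5: 0xb2
word = 0xb2 → little-endian bytes:
  [0]=0xb2

b2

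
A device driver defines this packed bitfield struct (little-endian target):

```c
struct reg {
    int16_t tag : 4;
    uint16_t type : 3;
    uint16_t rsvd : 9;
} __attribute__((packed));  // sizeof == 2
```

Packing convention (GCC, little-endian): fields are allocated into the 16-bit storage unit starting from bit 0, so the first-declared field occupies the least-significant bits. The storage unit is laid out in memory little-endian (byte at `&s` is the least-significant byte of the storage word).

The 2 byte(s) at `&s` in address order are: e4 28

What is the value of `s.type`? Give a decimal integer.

6

[0]=0xe4 [1]=0x28 (little-endian) → word 0x28e4
tag [0+:4] = (word>>0) & 0xf = 4
type [4+:3] = (word>>4) & 0x7 = 6  ←
rsvd [7+:9] = (word>>7) & 0x1ff = 81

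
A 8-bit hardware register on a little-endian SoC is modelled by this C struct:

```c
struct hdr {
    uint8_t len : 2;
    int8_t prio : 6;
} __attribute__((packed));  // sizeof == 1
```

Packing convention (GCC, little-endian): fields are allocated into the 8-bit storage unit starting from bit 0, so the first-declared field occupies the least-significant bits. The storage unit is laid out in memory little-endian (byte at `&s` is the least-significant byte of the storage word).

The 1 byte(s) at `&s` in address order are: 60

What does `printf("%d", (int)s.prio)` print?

[0]=0x60 (little-endian) → word 0x60
len:2 @ bit 0 → (0x60>>0)&0x3 = 0x0
prio:6 @ bit 2 → (0x60>>2)&0x3f = 0x18  ←
prio signed 6b, MSB=0: value = 24

24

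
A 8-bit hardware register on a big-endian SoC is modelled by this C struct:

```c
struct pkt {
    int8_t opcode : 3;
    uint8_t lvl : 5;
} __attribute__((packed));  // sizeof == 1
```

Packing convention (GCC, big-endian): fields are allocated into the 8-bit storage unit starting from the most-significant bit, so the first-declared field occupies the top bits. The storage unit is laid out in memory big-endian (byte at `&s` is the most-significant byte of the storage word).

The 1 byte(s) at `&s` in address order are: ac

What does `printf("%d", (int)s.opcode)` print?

-3

[0]=0xac (big-endian) → word 0xac
opcode:3 @ bit 5 → (0xac>>5)&0x7 = 0x5  ←
lvl:5 @ bit 0 → (0xac>>0)&0x1f = 0xc
opcode signed 3b, MSB=1: 5 - 8 = -3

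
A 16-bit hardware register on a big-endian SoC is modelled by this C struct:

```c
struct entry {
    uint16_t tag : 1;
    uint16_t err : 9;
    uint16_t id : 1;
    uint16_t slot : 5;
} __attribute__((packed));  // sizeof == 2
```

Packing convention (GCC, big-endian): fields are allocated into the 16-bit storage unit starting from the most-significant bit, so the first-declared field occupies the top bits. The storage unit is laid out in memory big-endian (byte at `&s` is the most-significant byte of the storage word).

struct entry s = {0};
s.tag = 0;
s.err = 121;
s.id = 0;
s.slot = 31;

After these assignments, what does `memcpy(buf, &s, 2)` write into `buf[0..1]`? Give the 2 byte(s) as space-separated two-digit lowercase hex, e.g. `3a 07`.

tag (1b) val=0 bits=0x0 at bit 15: 0x0000
err (9b) val=121 bits=0x79 at bit 6: 0x1e40
id (1b) val=0 bits=0x0 at bit 5: 0x1e40
slot (5b) val=31 bits=0x1f at bit 0: 0x1e5f
word = 0x1e5f → big-endian bytes:
  [0]=0x1e  [1]=0x5f

1e 5f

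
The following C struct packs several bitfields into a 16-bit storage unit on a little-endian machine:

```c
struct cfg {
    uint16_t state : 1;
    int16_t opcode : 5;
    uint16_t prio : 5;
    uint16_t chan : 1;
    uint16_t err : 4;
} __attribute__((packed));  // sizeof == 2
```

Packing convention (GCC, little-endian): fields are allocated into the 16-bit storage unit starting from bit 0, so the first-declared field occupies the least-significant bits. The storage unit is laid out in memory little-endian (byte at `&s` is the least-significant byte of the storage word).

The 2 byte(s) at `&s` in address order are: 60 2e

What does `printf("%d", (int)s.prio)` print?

25

[0]=0x60 [1]=0x2e (little-endian) → word 0x2e60
state [0+:1] = (word>>0) & 0x1 = 0
opcode [1+:5] = (word>>1) & 0x1f = 16
prio [6+:5] = (word>>6) & 0x1f = 25  ←
chan [11+:1] = (word>>11) & 0x1 = 1
err [12+:4] = (word>>12) & 0xf = 2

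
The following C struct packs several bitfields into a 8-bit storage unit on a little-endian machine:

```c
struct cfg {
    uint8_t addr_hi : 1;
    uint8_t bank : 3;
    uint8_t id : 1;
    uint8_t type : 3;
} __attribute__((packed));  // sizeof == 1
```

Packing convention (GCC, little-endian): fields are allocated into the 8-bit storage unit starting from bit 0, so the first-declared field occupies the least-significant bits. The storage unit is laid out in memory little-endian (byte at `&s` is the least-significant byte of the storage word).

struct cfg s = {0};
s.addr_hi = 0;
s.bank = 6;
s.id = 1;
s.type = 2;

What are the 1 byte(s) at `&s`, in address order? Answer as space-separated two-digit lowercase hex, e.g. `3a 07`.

5c

addr_hi:1 = 0 → 0x0 << 0 → word 0x00
bank:3 = 6 → 0x6 << 1 → word 0x0c
id:1 = 1 → 0x1 << 4 → word 0x1c
type:3 = 2 → 0x2 << 5 → word 0x5c
word = 0x5c → little-endian bytes:
  [0]=0x5c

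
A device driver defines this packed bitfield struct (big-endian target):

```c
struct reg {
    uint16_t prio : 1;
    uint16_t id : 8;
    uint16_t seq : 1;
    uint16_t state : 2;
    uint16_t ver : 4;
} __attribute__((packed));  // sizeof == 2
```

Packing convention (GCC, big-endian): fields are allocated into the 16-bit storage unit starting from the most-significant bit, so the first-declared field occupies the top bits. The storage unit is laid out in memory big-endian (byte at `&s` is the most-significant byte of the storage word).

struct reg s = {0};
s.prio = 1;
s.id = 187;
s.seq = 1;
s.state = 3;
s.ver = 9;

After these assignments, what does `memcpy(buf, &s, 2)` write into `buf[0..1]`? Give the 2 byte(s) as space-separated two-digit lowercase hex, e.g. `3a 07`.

prio:1 = 1 → 0x1 << 15 → word 0x8000
id:8 = 187 → 0xbb << 7 → word 0xdd80
seq:1 = 1 → 0x1 << 6 → word 0xddc0
state:2 = 3 → 0x3 << 4 → word 0xddf0
ver:4 = 9 → 0x9 << 0 → word 0xddf9
word = 0xddf9 → big-endian bytes:
  [0]=0xdd  [1]=0xf9

dd f9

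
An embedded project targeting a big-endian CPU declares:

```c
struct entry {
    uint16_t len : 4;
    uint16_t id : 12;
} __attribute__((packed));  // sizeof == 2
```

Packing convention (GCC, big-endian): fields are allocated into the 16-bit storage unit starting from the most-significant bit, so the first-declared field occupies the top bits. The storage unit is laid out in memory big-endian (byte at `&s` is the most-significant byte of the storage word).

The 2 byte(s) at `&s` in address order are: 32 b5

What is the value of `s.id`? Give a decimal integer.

693

[0]=0x32 [1]=0xb5 (big-endian) → word 0x32b5
len [12+:4] = (word>>12) & 0xf = 3
id [0+:12] = (word>>0) & 0xfff = 693  ←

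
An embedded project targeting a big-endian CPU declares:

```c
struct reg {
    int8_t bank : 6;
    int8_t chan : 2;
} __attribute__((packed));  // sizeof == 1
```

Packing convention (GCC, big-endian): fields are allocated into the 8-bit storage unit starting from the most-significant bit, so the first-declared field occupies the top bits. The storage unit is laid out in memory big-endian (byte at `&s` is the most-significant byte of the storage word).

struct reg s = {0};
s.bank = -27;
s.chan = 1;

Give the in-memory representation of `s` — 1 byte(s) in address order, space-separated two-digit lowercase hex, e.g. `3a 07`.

bank:6 = -27 → 0x25 << 2 → word 0x94
chan:2 = 1 → 0x1 << 0 → word 0x95
word = 0x95 → big-endian bytes:
  [0]=0x95

95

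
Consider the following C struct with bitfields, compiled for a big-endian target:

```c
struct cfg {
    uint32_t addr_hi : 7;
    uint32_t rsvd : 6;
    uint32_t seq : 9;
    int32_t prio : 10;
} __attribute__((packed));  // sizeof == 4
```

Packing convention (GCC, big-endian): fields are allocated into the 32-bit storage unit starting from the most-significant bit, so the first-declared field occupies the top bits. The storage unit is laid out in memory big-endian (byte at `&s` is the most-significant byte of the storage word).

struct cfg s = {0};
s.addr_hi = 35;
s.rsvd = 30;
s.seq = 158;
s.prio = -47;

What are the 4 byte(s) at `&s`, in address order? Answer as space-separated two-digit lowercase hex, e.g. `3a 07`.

46 f2 7b d1

[25+:7] addr_hi=35 & 0x7f = 0x23; word=0x46000000
[19+:6] rsvd=30 & 0x3f = 0x1e; word=0x46f00000
[10+:9] seq=158 & 0x1ff = 0x9e; word=0x46f27800
[0+:10] prio=-47 & 0x3ff = 0x3d1; word=0x46f27bd1
word = 0x46f27bd1 → big-endian bytes:
  [0]=0x46  [1]=0xf2  [2]=0x7b  [3]=0xd1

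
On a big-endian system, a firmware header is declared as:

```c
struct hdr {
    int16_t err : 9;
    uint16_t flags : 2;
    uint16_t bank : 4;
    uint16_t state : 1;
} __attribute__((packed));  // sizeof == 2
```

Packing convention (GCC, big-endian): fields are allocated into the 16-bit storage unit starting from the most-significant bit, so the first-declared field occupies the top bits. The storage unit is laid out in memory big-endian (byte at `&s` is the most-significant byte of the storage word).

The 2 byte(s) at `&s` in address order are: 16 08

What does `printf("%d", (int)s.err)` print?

44

[0]=0x16 [1]=0x08 (big-endian) → word 0x1608
err:9 @ bit 7 → (0x1608>>7)&0x1ff = 0x2c  ←
flags:2 @ bit 5 → (0x1608>>5)&0x3 = 0x0
bank:4 @ bit 1 → (0x1608>>1)&0xf = 0x4
state:1 @ bit 0 → (0x1608>>0)&0x1 = 0x0
err signed 9b, MSB=0: value = 44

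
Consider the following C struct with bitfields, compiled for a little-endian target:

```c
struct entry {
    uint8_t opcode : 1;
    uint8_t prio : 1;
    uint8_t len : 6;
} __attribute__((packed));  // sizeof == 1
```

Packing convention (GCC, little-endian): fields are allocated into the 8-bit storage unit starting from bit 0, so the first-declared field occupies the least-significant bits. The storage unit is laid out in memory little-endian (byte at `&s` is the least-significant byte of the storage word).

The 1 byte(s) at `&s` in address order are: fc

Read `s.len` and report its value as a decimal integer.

[0]=0xfc (little-endian) → word 0xfc
opcode:1 @ bit 0 → (0xfc>>0)&0x1 = 0x0
prio:1 @ bit 1 → (0xfc>>1)&0x1 = 0x0
len:6 @ bit 2 → (0xfc>>2)&0x3f = 0x3f  ←

63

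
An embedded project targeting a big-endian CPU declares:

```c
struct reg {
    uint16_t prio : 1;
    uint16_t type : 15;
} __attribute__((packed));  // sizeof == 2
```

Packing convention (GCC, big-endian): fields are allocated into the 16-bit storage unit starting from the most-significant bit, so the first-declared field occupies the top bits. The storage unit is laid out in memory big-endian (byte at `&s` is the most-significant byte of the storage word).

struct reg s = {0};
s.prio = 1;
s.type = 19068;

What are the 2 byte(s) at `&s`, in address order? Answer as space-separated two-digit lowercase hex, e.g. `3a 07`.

[15+:1] prio=1 & 0x1 = 0x1; word=0x8000
[0+:15] type=19068 & 0x7fff = 0x4a7c; word=0xca7c
word = 0xca7c → big-endian bytes:
  [0]=0xca  [1]=0x7c

ca 7c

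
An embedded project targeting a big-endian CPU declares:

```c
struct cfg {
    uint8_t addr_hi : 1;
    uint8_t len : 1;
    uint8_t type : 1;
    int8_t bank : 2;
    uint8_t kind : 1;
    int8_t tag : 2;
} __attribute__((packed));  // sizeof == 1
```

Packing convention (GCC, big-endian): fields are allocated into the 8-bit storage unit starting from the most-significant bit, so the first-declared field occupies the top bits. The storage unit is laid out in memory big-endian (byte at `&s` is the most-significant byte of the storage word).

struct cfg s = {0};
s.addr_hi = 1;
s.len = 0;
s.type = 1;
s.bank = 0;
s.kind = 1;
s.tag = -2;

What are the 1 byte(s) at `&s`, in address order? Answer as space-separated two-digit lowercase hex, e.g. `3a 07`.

a6

addr_hi:1 = 1 → 0x1 << 7 → word 0x80
len:1 = 0 → 0x0 << 6 → word 0x80
type:1 = 1 → 0x1 << 5 → word 0xa0
bank:2 = 0 → 0x0 << 3 → word 0xa0
kind:1 = 1 → 0x1 << 2 → word 0xa4
tag:2 = -2 → 0x2 << 0 → word 0xa6
word = 0xa6 → big-endian bytes:
  [0]=0xa6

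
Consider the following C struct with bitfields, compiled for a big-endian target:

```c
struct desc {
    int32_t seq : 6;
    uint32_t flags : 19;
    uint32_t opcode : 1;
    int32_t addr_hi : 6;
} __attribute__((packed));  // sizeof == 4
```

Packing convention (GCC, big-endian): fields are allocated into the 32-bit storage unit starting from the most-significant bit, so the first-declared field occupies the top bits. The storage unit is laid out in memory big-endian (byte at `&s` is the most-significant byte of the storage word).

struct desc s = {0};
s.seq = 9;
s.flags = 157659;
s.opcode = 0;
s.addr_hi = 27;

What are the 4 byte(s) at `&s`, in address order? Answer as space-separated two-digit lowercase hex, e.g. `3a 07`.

seq:6 = 9 → 0x9 << 26 → word 0x24000000
flags:19 = 157659 → 0x267db << 7 → word 0x2533ed80
opcode:1 = 0 → 0x0 << 6 → word 0x2533ed80
addr_hi:6 = 27 → 0x1b << 0 → word 0x2533ed9b
word = 0x2533ed9b → big-endian bytes:
  [0]=0x25  [1]=0x33  [2]=0xed  [3]=0x9b

25 33 ed 9b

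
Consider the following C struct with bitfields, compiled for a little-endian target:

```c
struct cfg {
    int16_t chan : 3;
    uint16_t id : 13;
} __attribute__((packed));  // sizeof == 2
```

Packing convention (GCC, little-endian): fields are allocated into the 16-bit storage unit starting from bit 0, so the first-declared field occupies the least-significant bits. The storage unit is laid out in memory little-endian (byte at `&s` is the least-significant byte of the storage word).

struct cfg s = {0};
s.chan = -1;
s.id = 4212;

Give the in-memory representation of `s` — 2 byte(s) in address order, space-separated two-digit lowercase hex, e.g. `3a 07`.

chan (3b) val=-1 bits=0x7 at bit 0: 0x0007
id (13b) val=4212 bits=0x1074 at bit 3: 0x83a7
word = 0x83a7 → little-endian bytes:
  [0]=0xa7  [1]=0x83

a7 83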